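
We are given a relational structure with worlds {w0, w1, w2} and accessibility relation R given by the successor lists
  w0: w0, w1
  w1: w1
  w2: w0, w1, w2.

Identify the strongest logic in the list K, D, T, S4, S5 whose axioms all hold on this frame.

Serial (axiom D): yes — every world has a successor (e.g. w0 R w0).
Reflexive (axiom T): yes — every world is R-related to itself.
Transitive (axiom 4): yes — every two-step R-path is closed by a direct edge.
Euclidean (axiom 5): no — w2 R w1 and w2 R w0, but not w1 R w0.
So F validates K, D, T, S4; S5 would additionally require R to be Euclidean. The strongest is S4.

S4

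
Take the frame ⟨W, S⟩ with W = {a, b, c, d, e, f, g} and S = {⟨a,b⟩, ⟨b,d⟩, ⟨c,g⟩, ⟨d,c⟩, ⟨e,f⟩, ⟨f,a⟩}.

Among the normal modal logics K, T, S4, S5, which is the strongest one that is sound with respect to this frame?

Reflexive (axiom T): no — a is not related to itself.
Transitive (axiom 4): no — a S b and b S d, but not a S d.
Euclidean (axiom 5): no — a S b and a S b, but not b S b.
So F validates K; T would additionally require S to be reflexive. The strongest is K.

K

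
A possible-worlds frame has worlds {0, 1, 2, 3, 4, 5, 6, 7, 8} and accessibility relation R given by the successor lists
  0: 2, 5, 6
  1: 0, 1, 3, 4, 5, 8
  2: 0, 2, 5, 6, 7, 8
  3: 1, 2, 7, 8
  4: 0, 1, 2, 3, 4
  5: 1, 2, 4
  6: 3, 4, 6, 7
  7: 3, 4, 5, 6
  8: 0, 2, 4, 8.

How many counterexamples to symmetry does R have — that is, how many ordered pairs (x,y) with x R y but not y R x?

Enumerating: (0,5), (0,6), (1,0), (1,8), (2,6), (2,7), (3,2), (3,8), (4,0), (4,2), (4,3), (5,4), (6,3), (6,4), (7,4), (7,5), (8,0), (8,4).

18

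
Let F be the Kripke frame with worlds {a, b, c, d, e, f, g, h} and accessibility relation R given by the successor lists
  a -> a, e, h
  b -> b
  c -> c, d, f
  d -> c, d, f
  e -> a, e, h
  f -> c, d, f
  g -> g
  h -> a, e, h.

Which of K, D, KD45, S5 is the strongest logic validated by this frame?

Serial (axiom D): yes — every world has a successor (e.g. a R a).
Euclidean (axiom 5): yes — any two successors of a common world are R-related.
Transitive (axiom 4): yes — every two-step R-path is closed by a direct edge.
Reflexive (axiom T): yes — every world is R-related to itself.
So F validates K, D, KD45, S5. The strongest is S5.

S5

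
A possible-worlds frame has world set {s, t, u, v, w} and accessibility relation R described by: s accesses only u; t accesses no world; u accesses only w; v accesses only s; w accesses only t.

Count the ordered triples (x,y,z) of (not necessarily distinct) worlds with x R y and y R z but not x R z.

Enumerating: (s,u,w), (u,w,t), (v,s,u).

3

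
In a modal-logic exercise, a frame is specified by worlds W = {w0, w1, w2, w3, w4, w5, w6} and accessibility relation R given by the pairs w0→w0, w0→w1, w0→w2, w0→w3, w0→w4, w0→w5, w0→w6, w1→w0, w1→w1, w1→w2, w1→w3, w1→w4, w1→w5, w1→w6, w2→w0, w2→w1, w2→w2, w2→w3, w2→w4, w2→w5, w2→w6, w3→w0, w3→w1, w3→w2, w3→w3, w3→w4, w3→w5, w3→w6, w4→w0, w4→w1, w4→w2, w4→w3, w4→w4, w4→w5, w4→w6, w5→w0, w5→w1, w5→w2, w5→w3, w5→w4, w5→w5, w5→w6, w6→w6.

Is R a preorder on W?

Yes

Reflexive: yes — every world is R-related to itself.
Transitive: yes — every two-step R-path is closed by a direct edge.
So R is a preorder.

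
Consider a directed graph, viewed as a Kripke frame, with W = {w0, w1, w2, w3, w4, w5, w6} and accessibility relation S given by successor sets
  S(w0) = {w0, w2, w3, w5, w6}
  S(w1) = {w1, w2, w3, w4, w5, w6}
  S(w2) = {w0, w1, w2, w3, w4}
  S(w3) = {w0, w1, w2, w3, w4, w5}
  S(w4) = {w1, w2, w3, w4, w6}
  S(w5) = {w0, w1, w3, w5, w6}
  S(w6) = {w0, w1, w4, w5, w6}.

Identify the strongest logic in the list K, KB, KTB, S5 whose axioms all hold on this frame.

KTB

Symmetric (axiom B): yes — every pair in S has its reverse in S.
Reflexive (axiom T): yes — every world is S-related to itself.
Euclidean (axiom 5): no — w0 S w2 and w0 S w5, but not w2 S w5.
So F validates K, KB, KTB; S5 would additionally require S to be Euclidean. The strongest is KTB.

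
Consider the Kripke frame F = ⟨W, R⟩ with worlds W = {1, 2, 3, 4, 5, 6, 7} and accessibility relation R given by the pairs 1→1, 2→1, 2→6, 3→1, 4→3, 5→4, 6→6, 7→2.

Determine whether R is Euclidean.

Euclidean: no — 2 R 1 and 2 R 6, but not 1 R 6.

No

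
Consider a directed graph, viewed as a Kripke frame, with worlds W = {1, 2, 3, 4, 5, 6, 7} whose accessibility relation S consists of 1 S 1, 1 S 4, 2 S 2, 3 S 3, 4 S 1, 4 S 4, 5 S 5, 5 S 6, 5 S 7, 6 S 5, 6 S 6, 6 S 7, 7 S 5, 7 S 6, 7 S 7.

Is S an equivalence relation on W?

Reflexive: yes — every world is S-related to itself.
Symmetric: yes — every pair in S has its reverse in S.
Transitive: yes — every two-step S-path is closed by a direct edge.
So S is an equivalence relation.

Yes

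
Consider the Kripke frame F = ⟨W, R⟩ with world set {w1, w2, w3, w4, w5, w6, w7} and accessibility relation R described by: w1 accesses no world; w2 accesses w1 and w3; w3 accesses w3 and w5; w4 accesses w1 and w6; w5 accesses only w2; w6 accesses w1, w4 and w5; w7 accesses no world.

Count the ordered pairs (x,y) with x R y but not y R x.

7

Enumerating: (w2,w1), (w2,w3), (w3,w5), (w4,w1), (w5,w2), (w6,w1), (w6,w5).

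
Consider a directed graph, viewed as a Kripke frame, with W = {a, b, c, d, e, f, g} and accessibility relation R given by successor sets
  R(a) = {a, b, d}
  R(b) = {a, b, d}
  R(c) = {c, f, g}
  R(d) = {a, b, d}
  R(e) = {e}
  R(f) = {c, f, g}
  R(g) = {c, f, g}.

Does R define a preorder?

Reflexive: yes — every world is R-related to itself.
Transitive: yes — every two-step R-path is closed by a direct edge.
So R is a preorder.

Yes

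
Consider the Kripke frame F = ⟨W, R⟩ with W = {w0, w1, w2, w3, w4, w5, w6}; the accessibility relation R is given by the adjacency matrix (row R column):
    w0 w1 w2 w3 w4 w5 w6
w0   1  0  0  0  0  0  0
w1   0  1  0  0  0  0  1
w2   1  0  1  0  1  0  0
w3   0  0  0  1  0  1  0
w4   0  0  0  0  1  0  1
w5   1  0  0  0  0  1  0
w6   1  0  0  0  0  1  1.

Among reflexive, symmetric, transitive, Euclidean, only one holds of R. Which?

reflexive

Reflexive: yes — every world is R-related to itself.
Symmetric: no — w1 R w6 but not w6 R w1.
Transitive: no — w1 R w6 and w6 R w0, but not w1 R w0.
Euclidean: no — w2 R w0 and w2 R w4, but not w0 R w4.
Only reflexive holds.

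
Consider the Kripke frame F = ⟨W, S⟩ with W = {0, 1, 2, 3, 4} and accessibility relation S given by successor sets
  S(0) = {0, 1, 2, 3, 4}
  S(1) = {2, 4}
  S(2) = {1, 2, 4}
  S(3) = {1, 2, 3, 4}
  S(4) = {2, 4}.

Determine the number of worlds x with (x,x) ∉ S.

Enumerating: 1.

1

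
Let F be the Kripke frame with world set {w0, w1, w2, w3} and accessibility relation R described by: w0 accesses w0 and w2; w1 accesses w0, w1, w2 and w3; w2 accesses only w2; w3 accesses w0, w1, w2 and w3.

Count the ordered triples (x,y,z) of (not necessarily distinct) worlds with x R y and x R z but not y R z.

11

Enumerating: (w0,w2,w0), (w1,w0,w1), (w1,w0,w3), (w1,w2,w0), (w1,w2,w1), (w1,w2,w3), (w3,w0,w1), (w3,w0,w3), (w3,w2,w0), (w3,w2,w1), (w3,w2,w3).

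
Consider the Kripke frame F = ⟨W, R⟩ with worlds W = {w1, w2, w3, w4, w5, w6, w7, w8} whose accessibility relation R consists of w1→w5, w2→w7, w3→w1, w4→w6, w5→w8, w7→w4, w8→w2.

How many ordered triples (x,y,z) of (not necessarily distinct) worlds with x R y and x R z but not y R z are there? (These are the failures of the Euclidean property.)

7

Enumerating: (w1,w5,w5), (w2,w7,w7), (w3,w1,w1), (w4,w6,w6), (w5,w8,w8), (w7,w4,w4), (w8,w2,w2).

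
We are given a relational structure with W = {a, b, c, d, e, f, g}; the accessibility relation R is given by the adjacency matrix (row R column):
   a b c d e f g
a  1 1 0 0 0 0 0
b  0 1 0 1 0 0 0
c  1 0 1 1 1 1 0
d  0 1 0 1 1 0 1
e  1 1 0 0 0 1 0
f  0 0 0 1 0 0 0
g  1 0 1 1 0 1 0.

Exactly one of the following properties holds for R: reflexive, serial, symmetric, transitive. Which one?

serial

Reflexive: no — e is not related to itself.
Serial: yes — every world has a successor (e.g. a R a).
Symmetric: no — a R b but not b R a.
Transitive: no — a R b and b R d, but not a R d.
Only serial holds.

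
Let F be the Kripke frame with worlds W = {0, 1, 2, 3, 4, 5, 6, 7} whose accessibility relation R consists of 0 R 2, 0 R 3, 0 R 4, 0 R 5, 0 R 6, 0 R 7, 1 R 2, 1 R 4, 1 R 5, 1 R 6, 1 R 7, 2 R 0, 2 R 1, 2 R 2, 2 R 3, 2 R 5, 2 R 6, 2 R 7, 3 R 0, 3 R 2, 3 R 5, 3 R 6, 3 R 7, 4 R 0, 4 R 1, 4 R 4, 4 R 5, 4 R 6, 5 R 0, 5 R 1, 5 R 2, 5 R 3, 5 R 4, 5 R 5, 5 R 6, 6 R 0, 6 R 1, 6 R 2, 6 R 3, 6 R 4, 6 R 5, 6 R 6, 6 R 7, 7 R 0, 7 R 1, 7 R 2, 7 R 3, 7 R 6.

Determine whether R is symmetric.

Symmetric: yes — every pair in R has its reverse in R.

Yes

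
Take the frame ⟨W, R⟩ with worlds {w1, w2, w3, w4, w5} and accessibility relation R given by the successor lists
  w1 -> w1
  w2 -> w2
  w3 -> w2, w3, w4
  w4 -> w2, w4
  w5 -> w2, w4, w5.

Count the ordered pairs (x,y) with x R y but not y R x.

5

Enumerating: (w3,w2), (w3,w4), (w4,w2), (w5,w2), (w5,w4).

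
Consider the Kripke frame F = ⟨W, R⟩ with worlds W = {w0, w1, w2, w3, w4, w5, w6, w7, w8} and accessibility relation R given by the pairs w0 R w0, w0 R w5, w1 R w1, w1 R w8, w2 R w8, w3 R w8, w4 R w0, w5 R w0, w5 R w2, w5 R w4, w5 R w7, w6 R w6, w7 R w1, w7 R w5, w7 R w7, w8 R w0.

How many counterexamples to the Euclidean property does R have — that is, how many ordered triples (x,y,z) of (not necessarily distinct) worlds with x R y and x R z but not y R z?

Enumerating: (w0,w5,w5), (w1,w8,w1), (w1,w8,w8), (w2,w8,w8), (w3,w8,w8), (w5,w0,w2), (w5,w0,w4), (w5,w0,w7), (w5,w2,w0), (w5,w2,w2), (w5,w2,w4), (w5,w2,w7), … and 10 more.
Total: 22.

22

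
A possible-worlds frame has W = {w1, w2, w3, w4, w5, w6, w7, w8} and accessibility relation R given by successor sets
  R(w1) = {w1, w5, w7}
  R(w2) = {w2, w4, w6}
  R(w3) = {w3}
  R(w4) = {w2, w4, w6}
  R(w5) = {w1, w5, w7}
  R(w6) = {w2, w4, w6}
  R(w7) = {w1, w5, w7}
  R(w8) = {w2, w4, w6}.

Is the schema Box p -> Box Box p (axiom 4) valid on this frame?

Axiom 4 corresponds to the accessibility relation being transitive.
Transitive: yes — every two-step R-path is closed by a direct edge.

Yes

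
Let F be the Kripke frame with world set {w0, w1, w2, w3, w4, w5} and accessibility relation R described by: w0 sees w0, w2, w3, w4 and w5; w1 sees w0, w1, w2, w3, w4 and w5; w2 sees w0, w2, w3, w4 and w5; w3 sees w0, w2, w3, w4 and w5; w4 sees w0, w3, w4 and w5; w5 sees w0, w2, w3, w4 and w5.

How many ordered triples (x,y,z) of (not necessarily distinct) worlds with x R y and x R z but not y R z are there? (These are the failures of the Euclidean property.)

10

Enumerating: (w0,w4,w2), (w1,w0,w1), (w1,w2,w1), (w1,w3,w1), (w1,w4,w1), (w1,w4,w2), (w1,w5,w1), (w2,w4,w2), (w3,w4,w2), (w5,w4,w2).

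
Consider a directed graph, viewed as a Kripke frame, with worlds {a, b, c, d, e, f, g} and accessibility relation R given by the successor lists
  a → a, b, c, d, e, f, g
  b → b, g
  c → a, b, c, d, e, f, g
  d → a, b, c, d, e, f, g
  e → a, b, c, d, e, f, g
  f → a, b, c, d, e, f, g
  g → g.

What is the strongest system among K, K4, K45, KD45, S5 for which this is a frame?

K4

Transitive (axiom 4): yes — every two-step R-path is closed by a direct edge.
Euclidean (axiom 5): no — a R b and a R c, but not b R c.
Serial (axiom D): yes — every world has a successor (e.g. a R a).
Reflexive (axiom T): yes — every world is R-related to itself.
So F validates K, K4; K45 would additionally require R to be Euclidean. The strongest is K4.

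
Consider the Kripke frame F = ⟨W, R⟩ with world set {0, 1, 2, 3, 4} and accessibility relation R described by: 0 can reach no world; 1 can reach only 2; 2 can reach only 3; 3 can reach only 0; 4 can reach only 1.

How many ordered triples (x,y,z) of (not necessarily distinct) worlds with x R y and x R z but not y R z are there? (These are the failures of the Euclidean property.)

Enumerating: (1,2,2), (2,3,3), (3,0,0), (4,1,1).

4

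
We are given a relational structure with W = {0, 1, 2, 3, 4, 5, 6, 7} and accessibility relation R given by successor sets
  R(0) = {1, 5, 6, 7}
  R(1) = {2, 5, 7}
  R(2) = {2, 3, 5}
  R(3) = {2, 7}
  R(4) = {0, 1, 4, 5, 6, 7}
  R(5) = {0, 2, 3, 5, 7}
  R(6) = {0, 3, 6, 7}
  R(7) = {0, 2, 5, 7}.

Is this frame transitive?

No

Transitive: no — 0 R 1 and 1 R 2, but not 0 R 2.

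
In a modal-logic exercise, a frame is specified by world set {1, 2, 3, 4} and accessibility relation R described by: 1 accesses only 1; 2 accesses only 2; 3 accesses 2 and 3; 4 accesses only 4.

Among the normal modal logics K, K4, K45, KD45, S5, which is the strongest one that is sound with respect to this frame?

Transitive (axiom 4): yes — every two-step R-path is closed by a direct edge.
Euclidean (axiom 5): no — 3 R 2 and 3 R 3, but not 2 R 3.
Serial (axiom D): yes — every world has a successor (e.g. 1 R 1).
Reflexive (axiom T): yes — every world is R-related to itself.
So F validates K, K4; K45 would additionally require R to be Euclidean. The strongest is K4.

K4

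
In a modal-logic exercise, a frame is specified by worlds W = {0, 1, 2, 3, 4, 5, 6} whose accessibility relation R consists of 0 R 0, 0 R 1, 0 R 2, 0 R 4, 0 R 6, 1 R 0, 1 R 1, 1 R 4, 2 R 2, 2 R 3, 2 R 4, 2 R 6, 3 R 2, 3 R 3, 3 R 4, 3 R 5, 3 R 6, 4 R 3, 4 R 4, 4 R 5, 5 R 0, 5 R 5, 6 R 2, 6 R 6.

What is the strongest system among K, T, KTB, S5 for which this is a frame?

T

Reflexive (axiom T): yes — every world is R-related to itself.
Symmetric (axiom B): no — 0 R 2 but not 2 R 0.
Euclidean (axiom 5): no — 0 R 1 and 0 R 2, but not 1 R 2.
So F validates K, T; KTB would additionally require R to be symmetric. The strongest is T.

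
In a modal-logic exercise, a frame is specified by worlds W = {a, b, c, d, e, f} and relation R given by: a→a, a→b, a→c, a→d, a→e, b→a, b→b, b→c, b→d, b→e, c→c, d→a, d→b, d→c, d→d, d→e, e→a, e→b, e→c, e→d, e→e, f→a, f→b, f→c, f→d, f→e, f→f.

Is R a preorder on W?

Yes

Reflexive: yes — every world is R-related to itself.
Transitive: yes — every two-step R-path is closed by a direct edge.
So R is a preorder.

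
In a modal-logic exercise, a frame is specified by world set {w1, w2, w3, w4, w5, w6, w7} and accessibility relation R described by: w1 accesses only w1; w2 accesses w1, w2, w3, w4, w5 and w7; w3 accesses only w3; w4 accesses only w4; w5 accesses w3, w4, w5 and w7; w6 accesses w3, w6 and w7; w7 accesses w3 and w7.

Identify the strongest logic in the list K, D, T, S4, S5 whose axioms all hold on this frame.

Serial (axiom D): yes — every world has a successor (e.g. w1 R w1).
Reflexive (axiom T): yes — every world is R-related to itself.
Transitive (axiom 4): yes — every two-step R-path is closed by a direct edge.
Euclidean (axiom 5): no — w2 R w1 and w2 R w3, but not w1 R w3.
So F validates K, D, T, S4; S5 would additionally require R to be Euclidean. The strongest is S4.

S4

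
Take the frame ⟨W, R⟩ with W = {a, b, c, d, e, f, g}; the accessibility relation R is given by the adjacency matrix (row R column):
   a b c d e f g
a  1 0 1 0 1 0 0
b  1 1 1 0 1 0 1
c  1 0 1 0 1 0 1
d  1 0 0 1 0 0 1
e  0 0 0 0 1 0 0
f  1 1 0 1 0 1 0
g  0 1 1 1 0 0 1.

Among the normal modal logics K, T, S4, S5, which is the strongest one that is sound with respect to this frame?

T

Reflexive (axiom T): yes — every world is R-related to itself.
Transitive (axiom 4): no — a R c and c R g, but not a R g.
Euclidean (axiom 5): no — a R e and a R c, but not e R c.
So F validates K, T; S4 would additionally require R to be transitive. The strongest is T.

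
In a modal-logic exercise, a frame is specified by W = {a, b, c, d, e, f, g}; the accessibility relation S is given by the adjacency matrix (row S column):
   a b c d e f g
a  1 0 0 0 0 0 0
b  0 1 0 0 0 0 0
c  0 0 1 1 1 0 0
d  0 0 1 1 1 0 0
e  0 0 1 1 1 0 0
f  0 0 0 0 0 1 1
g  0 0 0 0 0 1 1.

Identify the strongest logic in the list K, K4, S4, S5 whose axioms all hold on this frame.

Transitive (axiom 4): yes — every two-step S-path is closed by a direct edge.
Reflexive (axiom T): yes — every world is S-related to itself.
Euclidean (axiom 5): yes — any two successors of a common world are S-related.
So F validates K, K4, S4, S5. The strongest is S5.

S5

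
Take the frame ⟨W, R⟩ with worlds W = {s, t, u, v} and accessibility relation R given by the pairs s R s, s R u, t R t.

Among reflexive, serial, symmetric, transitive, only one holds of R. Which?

Reflexive: no — u is not related to itself.
Serial: no — u has no R-successor.
Symmetric: no — s R u but not u R s.
Transitive: yes — every two-step R-path is closed by a direct edge.
Only transitive holds.

transitive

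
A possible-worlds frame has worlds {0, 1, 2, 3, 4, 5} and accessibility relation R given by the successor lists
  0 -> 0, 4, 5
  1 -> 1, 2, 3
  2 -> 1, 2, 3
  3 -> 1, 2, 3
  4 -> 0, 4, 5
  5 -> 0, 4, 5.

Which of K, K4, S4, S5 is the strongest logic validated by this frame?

Transitive (axiom 4): yes — every two-step R-path is closed by a direct edge.
Reflexive (axiom T): yes — every world is R-related to itself.
Euclidean (axiom 5): yes — any two successors of a common world are R-related.
So F validates K, K4, S4, S5. The strongest is S5.

S5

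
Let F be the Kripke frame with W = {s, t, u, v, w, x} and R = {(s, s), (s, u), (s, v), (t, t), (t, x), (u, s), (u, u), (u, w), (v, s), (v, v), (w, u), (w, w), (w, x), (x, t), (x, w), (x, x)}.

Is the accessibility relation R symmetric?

Symmetric: yes — every pair in R has its reverse in R.

Yes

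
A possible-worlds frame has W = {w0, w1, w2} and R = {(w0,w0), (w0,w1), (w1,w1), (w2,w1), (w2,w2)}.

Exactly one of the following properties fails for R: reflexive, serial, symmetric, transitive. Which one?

symmetric

Reflexive: yes — every world is R-related to itself.
Serial: yes — every world has a successor (e.g. w0 R w0).
Symmetric: no — w0 R w1 but not w1 R w0.
Transitive: yes — every two-step R-path is closed by a direct edge.
Only symmetric fails.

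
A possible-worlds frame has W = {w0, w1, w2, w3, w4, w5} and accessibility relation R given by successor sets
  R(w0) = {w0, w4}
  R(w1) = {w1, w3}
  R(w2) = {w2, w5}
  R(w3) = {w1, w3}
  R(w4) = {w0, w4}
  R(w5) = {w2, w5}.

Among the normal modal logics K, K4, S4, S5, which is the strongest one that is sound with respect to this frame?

S5

Transitive (axiom 4): yes — every two-step R-path is closed by a direct edge.
Reflexive (axiom T): yes — every world is R-related to itself.
Euclidean (axiom 5): yes — any two successors of a common world are R-related.
So F validates K, K4, S4, S5. The strongest is S5.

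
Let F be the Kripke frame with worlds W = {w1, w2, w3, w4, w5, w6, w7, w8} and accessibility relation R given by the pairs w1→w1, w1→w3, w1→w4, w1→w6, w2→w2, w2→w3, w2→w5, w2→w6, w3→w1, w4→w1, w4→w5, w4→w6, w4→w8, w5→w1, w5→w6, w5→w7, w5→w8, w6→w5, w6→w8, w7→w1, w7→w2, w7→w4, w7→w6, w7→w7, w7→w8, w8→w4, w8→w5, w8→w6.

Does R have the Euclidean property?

No

Euclidean: no — w1 R w3 and w1 R w4, but not w3 R w4.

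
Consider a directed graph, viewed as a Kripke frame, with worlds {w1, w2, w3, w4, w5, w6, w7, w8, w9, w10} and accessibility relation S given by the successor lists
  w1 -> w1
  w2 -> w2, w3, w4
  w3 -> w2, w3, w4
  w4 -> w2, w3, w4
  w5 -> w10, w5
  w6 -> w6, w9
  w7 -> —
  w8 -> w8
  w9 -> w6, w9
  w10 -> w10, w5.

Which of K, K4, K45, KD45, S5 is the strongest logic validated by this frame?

Transitive (axiom 4): yes — every two-step S-path is closed by a direct edge.
Euclidean (axiom 5): yes — any two successors of a common world are S-related.
Serial (axiom D): no — w7 has no S-successor.
Reflexive (axiom T): no — w7 is not related to itself.
So F validates K, K4, K45; KD45 would additionally require S to be serial. The strongest is K45.

K45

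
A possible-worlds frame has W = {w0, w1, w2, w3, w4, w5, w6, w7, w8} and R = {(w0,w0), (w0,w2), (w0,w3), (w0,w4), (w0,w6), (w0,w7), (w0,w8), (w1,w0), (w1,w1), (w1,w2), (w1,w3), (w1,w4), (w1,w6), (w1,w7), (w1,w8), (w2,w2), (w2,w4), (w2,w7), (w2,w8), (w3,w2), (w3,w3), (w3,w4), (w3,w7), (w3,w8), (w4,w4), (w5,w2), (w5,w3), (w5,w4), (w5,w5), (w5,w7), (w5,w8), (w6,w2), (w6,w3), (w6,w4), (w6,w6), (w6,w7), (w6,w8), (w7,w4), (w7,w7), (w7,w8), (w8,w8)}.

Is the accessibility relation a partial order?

Reflexive: yes — every world is R-related to itself.
Transitive: yes — every two-step R-path is closed by a direct edge.
Antisymmetric: yes — no distinct pair is related both ways.
So R is a partial order.

Yes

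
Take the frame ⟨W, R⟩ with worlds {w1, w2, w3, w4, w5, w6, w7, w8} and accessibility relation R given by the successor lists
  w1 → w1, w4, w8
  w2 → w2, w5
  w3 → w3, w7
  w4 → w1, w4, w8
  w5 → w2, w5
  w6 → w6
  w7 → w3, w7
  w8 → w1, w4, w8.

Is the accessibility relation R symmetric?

Symmetric: yes — every pair in R has its reverse in R.

Yes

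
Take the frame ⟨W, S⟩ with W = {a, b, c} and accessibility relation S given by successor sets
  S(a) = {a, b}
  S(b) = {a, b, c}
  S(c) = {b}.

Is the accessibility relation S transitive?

No

Transitive: no — a S b and b S c, but not a S c.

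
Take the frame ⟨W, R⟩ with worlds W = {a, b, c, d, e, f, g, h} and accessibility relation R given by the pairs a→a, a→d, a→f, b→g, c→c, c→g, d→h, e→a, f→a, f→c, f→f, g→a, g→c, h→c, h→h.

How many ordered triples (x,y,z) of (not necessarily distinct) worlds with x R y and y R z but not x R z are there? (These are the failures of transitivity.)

14

Enumerating: (a,d,h), (a,f,c), (b,g,a), (b,g,c), (c,g,a), (d,h,c), (e,a,d), (e,a,f), (f,a,d), (f,c,g), (g,a,d), (g,a,f), (g,c,g), (h,c,g).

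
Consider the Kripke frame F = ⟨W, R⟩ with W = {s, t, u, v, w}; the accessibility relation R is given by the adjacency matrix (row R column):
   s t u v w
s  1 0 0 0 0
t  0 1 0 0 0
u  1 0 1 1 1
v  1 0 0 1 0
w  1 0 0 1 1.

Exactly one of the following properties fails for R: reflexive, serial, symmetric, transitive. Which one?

symmetric

Reflexive: yes — every world is R-related to itself.
Serial: yes — every world has a successor (e.g. s R s).
Symmetric: no — u R s but not s R u.
Transitive: yes — every two-step R-path is closed by a direct edge.
Only symmetric fails.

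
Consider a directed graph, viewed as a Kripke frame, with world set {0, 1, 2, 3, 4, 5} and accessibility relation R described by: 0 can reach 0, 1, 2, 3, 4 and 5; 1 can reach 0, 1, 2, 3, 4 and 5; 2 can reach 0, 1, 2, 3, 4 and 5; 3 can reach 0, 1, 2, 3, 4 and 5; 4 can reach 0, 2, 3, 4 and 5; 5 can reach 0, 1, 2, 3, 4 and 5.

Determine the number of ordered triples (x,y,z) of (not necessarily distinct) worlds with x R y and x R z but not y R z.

5

Enumerating: (0,4,1), (1,4,1), (2,4,1), (3,4,1), (5,4,1).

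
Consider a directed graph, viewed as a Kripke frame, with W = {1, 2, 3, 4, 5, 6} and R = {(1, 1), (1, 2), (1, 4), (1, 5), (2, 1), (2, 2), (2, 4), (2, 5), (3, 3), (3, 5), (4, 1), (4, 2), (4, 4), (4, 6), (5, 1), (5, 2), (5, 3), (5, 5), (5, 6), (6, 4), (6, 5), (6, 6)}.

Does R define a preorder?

Reflexive: yes — every world is R-related to itself.
Transitive: no — 1 R 4 and 4 R 6, but not 1 R 6.
So R is not a preorder.

No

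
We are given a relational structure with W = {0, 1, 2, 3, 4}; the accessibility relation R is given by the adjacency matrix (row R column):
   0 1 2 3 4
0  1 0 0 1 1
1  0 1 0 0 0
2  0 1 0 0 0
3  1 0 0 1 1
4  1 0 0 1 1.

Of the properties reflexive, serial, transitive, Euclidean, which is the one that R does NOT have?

reflexive

Reflexive: no — 2 is not related to itself.
Serial: yes — every world has a successor (e.g. 0 R 0).
Transitive: yes — every two-step R-path is closed by a direct edge.
Euclidean: yes — any two successors of a common world are R-related.
Only reflexive fails.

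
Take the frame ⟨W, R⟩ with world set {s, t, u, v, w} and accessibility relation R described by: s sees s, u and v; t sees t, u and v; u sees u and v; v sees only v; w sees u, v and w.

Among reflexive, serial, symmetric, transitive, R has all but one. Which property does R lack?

Reflexive: yes — every world is R-related to itself.
Serial: yes — every world has a successor (e.g. s R s).
Symmetric: no — s R u but not u R s.
Transitive: yes — every two-step R-path is closed by a direct edge.
Only symmetric fails.

symmetric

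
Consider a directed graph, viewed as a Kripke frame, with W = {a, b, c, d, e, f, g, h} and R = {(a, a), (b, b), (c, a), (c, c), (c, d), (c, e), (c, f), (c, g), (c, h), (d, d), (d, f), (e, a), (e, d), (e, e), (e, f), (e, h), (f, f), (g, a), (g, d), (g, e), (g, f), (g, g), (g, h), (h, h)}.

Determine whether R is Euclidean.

No

Euclidean: no — c R a and c R d, but not a R d.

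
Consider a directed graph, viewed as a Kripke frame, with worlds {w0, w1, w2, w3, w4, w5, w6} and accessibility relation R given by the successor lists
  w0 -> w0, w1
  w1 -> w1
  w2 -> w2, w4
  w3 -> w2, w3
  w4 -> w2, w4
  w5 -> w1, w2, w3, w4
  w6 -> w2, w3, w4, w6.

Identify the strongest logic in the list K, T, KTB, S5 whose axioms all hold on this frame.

Reflexive (axiom T): no — w5 is not related to itself.
Symmetric (axiom B): no — w0 R w1 but not w1 R w0.
Euclidean (axiom 5): no — w5 R w1 and w5 R w2, but not w1 R w2.
So F validates K; T would additionally require R to be reflexive. The strongest is K.

K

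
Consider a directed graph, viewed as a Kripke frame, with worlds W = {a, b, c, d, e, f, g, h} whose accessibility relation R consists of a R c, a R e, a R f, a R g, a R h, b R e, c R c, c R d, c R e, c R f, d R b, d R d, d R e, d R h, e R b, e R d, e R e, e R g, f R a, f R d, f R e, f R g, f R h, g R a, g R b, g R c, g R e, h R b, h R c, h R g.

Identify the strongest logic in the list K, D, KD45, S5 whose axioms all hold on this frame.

D

Serial (axiom D): yes — every world has a successor (e.g. a R c).
Euclidean (axiom 5): no — a R c and a R g, but not c R g.
Transitive (axiom 4): no — a R c and c R d, but not a R d.
Reflexive (axiom T): no — a is not related to itself.
So F validates K, D; KD45 would additionally require R to be Euclidean and transitive. The strongest is D.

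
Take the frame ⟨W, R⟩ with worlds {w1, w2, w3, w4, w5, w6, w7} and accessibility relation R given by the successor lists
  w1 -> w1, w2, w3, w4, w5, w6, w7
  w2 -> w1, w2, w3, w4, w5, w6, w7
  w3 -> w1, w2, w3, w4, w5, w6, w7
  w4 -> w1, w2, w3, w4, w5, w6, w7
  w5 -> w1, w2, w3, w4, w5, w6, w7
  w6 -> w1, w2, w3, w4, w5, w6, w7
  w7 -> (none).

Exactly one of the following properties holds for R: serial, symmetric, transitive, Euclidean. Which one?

Serial: no — w7 has no R-successor.
Symmetric: no — w1 R w7 but not w7 R w1.
Transitive: yes — every two-step R-path is closed by a direct edge.
Euclidean: no — w1 R w7 and w1 R w2, but not w7 R w2.
Only transitive holds.

transitive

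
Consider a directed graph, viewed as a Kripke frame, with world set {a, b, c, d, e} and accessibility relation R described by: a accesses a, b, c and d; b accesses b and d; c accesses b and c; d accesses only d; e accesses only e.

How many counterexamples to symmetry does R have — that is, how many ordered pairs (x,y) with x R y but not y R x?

Enumerating: (a,b), (a,c), (a,d), (b,d), (c,b).

5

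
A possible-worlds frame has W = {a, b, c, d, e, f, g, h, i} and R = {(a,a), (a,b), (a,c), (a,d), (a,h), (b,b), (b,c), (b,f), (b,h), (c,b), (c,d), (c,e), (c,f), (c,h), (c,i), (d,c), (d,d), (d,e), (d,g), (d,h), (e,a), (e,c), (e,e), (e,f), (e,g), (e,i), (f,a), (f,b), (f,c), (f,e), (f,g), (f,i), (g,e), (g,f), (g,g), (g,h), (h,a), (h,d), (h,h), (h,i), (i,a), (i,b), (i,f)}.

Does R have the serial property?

Serial: yes — every world has a successor (e.g. a R a).

Yes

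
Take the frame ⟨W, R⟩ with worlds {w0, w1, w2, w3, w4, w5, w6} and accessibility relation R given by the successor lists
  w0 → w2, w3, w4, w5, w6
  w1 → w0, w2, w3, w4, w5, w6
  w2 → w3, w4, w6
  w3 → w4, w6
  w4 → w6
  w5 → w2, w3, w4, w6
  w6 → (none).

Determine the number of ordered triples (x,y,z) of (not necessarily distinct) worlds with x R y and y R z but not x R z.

0

R is transitive; there are no such tuples.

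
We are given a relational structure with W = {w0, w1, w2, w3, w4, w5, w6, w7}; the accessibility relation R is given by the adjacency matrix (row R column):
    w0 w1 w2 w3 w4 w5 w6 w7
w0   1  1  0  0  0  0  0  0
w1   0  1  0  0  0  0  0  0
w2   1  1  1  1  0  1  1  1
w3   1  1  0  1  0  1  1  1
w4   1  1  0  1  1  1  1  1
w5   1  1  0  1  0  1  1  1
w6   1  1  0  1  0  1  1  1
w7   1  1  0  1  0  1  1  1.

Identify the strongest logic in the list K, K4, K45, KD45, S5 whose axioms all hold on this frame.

Transitive (axiom 4): yes — every two-step R-path is closed by a direct edge.
Euclidean (axiom 5): no — w2 R w0 and w2 R w3, but not w0 R w3.
Serial (axiom D): yes — every world has a successor (e.g. w0 R w0).
Reflexive (axiom T): yes — every world is R-related to itself.
So F validates K, K4; K45 would additionally require R to be Euclidean. The strongest is K4.

K4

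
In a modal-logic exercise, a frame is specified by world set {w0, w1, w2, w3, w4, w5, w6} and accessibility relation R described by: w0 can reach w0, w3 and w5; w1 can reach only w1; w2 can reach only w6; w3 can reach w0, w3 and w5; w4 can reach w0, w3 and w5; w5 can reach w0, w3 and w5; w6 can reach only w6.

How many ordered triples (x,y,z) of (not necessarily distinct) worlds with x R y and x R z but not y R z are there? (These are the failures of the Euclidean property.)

R is Euclidean; there are no such tuples.

0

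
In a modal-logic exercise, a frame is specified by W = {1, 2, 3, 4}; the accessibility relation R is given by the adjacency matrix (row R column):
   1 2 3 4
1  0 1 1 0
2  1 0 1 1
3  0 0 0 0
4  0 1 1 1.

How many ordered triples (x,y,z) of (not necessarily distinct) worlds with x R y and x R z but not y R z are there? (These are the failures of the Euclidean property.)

13

Enumerating: (1,2,2), (1,3,2), (1,3,3), (2,1,1), (2,1,4), (2,3,1), (2,3,3), (2,3,4), (2,4,1), (4,2,2), (4,3,2), (4,3,3), (4,3,4).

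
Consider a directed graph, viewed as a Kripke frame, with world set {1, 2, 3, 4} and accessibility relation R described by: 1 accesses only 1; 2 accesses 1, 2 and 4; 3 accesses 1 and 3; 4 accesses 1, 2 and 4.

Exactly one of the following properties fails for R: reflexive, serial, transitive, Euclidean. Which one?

Reflexive: yes — every world is R-related to itself.
Serial: yes — every world has a successor (e.g. 1 R 1).
Transitive: yes — every two-step R-path is closed by a direct edge.
Euclidean: no — 2 R 1 and 2 R 4, but not 1 R 4.
Only Euclidean fails.

Euclidean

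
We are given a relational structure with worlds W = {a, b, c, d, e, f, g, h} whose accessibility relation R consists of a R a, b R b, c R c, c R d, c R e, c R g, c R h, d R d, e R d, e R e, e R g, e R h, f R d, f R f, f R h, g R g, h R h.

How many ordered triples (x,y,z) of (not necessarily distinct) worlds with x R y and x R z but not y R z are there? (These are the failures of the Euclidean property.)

26

Enumerating: (c,d,c), (c,d,e), (c,d,g), (c,d,h), (c,e,c), (c,g,c), (c,g,d), (c,g,e), (c,g,h), (c,h,c), (c,h,d), (c,h,e), … and 14 more.
Total: 26.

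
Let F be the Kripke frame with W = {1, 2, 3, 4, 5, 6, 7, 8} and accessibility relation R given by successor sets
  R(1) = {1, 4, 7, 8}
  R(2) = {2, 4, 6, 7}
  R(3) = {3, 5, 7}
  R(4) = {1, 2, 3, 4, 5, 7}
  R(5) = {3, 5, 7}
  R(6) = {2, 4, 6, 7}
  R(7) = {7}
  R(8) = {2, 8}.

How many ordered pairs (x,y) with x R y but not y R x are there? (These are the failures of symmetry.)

Enumerating: (1,7), (1,8), (2,7), (3,7), (4,3), (4,5), (4,7), (5,7), (6,4), (6,7), (8,2).

11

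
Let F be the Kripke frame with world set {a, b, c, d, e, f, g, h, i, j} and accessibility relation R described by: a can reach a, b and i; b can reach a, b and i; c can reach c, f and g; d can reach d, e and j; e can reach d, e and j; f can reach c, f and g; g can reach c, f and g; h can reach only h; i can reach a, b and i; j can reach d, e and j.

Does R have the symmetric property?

Yes

Symmetric: yes — every pair in R has its reverse in R.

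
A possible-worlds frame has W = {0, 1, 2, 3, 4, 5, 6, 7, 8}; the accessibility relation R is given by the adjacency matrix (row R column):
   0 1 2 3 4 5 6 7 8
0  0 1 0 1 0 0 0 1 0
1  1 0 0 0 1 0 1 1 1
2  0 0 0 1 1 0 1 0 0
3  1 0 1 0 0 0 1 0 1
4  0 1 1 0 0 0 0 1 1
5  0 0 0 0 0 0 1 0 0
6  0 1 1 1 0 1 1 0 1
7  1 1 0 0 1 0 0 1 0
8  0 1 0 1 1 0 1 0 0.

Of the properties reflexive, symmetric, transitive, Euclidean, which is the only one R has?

Reflexive: no — 0 is not related to itself.
Symmetric: yes — every pair in R has its reverse in R.
Transitive: no — 0 R 1 and 1 R 4, but not 0 R 4.
Euclidean: no — 0 R 1 and 0 R 3, but not 1 R 3.
Only symmetric holds.

symmetric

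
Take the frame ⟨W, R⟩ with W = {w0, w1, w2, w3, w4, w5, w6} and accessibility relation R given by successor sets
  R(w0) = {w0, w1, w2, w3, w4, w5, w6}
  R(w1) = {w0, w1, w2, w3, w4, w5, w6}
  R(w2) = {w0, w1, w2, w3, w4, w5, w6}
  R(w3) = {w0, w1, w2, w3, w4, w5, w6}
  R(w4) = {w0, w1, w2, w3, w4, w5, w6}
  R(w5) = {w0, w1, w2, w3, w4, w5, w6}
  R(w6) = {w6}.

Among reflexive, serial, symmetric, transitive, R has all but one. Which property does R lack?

symmetric

Reflexive: yes — every world is R-related to itself.
Serial: yes — every world has a successor (e.g. w0 R w0).
Symmetric: no — w0 R w6 but not w6 R w0.
Transitive: yes — every two-step R-path is closed by a direct edge.
Only symmetric fails.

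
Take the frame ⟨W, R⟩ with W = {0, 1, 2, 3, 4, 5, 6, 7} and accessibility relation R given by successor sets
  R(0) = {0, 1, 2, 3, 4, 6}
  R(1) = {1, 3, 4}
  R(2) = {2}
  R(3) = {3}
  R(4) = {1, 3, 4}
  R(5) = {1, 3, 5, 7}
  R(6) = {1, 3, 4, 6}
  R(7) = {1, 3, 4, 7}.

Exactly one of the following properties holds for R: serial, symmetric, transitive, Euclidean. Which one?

Serial: yes — every world has a successor (e.g. 0 R 0).
Symmetric: no — 0 R 1 but not 1 R 0.
Transitive: no — 5 R 1 and 1 R 4, but not 5 R 4.
Euclidean: no — 0 R 1 and 0 R 2, but not 1 R 2.
Only serial holds.

serial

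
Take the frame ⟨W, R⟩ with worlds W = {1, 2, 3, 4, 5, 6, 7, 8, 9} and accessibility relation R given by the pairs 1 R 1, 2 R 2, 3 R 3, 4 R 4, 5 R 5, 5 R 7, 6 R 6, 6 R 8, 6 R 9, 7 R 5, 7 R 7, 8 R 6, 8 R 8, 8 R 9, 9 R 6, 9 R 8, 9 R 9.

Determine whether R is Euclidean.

Euclidean: yes — any two successors of a common world are R-related.

Yes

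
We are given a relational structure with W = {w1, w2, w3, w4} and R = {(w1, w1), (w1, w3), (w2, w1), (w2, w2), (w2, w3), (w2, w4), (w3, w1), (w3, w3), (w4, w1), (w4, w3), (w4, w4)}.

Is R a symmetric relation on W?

Symmetric: no — w2 R w1 but not w1 R w2.

No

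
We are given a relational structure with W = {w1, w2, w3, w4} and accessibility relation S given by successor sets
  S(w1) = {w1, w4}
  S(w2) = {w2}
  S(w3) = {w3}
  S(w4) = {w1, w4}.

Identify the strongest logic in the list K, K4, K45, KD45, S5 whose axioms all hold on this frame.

Transitive (axiom 4): yes — every two-step S-path is closed by a direct edge.
Euclidean (axiom 5): yes — any two successors of a common world are S-related.
Serial (axiom D): yes — every world has a successor (e.g. w1 S w1).
Reflexive (axiom T): yes — every world is S-related to itself.
So F validates K, K4, K45, KD45, S5. The strongest is S5.

S5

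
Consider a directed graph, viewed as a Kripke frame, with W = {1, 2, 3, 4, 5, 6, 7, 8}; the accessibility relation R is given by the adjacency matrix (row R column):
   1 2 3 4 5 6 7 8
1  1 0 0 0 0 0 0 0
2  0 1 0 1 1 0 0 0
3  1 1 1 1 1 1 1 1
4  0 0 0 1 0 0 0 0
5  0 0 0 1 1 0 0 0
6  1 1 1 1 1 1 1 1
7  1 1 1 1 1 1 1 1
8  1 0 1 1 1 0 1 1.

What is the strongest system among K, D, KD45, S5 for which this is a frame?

Serial (axiom D): yes — every world has a successor (e.g. 1 R 1).
Euclidean (axiom 5): no — 2 R 4 and 2 R 5, but not 4 R 5.
Transitive (axiom 4): no — 8 R 3 and 3 R 2, but not 8 R 2.
Reflexive (axiom T): yes — every world is R-related to itself.
So F validates K, D; KD45 would additionally require R to be Euclidean and transitive. The strongest is D.

D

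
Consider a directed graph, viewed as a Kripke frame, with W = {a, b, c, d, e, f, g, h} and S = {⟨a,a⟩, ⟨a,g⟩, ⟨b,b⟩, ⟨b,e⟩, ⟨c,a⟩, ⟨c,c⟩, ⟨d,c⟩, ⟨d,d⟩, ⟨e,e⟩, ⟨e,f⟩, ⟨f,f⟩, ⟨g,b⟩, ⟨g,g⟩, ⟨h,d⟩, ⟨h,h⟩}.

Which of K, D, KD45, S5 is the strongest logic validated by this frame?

Serial (axiom D): yes — every world has a successor (e.g. a S a).
Euclidean (axiom 5): no — a S g and a S a, but not g S a.
Transitive (axiom 4): no — a S g and g S b, but not a S b.
Reflexive (axiom T): yes — every world is S-related to itself.
So F validates K, D; KD45 would additionally require S to be Euclidean and transitive. The strongest is D.

D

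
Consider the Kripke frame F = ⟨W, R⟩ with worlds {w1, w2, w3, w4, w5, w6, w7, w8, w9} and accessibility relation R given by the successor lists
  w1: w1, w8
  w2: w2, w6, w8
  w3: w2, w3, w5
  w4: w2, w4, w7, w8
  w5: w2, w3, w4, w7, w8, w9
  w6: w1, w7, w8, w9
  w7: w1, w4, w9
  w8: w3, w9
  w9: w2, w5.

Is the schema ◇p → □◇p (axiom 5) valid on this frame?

The schema 5 characterises exactly the Euclidean frames.
Euclidean: no — w2 R w8 and w2 R w6, but not w8 R w6.

No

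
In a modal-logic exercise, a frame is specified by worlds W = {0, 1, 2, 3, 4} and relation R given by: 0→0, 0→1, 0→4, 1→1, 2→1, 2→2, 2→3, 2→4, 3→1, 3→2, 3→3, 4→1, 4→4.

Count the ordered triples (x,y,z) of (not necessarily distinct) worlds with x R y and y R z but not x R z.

Enumerating: (3,2,4).

1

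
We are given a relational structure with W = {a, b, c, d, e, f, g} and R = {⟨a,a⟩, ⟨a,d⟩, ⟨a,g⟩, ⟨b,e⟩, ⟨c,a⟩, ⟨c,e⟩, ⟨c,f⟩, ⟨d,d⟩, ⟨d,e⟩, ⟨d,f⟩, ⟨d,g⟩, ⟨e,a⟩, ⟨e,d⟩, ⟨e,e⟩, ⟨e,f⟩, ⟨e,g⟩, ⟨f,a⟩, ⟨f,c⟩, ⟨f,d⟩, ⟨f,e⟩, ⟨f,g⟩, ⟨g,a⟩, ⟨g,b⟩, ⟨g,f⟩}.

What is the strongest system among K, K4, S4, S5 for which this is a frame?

Transitive (axiom 4): no — a R d and d R e, but not a R e.
Reflexive (axiom T): no — b is not related to itself.
Euclidean (axiom 5): no — a R g and a R d, but not g R d.
So F validates K; K4 would additionally require R to be transitive. The strongest is K.

K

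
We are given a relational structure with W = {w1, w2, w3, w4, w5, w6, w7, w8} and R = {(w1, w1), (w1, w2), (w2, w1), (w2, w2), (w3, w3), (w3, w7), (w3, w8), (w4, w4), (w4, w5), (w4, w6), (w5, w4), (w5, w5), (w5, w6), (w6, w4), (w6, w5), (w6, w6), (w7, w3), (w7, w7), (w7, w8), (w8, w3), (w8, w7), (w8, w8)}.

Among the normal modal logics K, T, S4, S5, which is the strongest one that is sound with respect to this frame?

S5

Reflexive (axiom T): yes — every world is R-related to itself.
Transitive (axiom 4): yes — every two-step R-path is closed by a direct edge.
Euclidean (axiom 5): yes — any two successors of a common world are R-related.
So F validates K, T, S4, S5. The strongest is S5.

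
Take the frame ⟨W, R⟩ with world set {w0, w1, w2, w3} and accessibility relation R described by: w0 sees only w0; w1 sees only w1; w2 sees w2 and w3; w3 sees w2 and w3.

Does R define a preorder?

Yes

Reflexive: yes — every world is R-related to itself.
Transitive: yes — every two-step R-path is closed by a direct edge.
So R is a preorder.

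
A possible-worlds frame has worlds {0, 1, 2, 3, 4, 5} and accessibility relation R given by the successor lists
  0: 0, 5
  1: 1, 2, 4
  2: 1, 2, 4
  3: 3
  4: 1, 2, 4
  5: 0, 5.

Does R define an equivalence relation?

Yes

Reflexive: yes — every world is R-related to itself.
Symmetric: yes — every pair in R has its reverse in R.
Transitive: yes — every two-step R-path is closed by a direct edge.
So R is an equivalence relation.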